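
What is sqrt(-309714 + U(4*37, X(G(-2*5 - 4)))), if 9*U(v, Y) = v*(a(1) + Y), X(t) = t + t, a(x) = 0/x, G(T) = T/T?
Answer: I*sqrt(2787130)/3 ≈ 556.49*I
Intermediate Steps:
G(T) = 1
a(x) = 0
X(t) = 2*t
U(v, Y) = Y*v/9 (U(v, Y) = (v*(0 + Y))/9 = (v*Y)/9 = (Y*v)/9 = Y*v/9)
sqrt(-309714 + U(4*37, X(G(-2*5 - 4)))) = sqrt(-309714 + (2*1)*(4*37)/9) = sqrt(-309714 + (1/9)*2*148) = sqrt(-309714 + 296/9) = sqrt(-2787130/9) = I*sqrt(2787130)/3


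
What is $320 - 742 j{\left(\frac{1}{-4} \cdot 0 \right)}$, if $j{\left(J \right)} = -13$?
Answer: $9966$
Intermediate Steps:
$320 - 742 j{\left(\frac{1}{-4} \cdot 0 \right)} = 320 - -9646 = 320 + 9646 = 9966$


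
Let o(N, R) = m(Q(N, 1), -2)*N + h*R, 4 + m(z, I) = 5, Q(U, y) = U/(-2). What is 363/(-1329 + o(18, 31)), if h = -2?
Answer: -363/1373 ≈ -0.26438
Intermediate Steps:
Q(U, y) = -U/2 (Q(U, y) = U*(-½) = -U/2)
m(z, I) = 1 (m(z, I) = -4 + 5 = 1)
o(N, R) = N - 2*R (o(N, R) = 1*N - 2*R = N - 2*R)
363/(-1329 + o(18, 31)) = 363/(-1329 + (18 - 2*31)) = 363/(-1329 + (18 - 62)) = 363/(-1329 - 44) = 363/(-1373) = 363*(-1/1373) = -363/1373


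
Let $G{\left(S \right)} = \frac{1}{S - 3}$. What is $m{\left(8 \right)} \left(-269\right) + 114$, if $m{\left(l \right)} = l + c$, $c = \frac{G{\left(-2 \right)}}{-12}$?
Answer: $- \frac{122549}{60} \approx -2042.5$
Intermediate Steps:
$G{\left(S \right)} = \frac{1}{-3 + S}$
$c = \frac{1}{60}$ ($c = \frac{1}{\left(-3 - 2\right) \left(-12\right)} = \frac{1}{-5} \left(- \frac{1}{12}\right) = \left(- \frac{1}{5}\right) \left(- \frac{1}{12}\right) = \frac{1}{60} \approx 0.016667$)
$m{\left(l \right)} = \frac{1}{60} + l$ ($m{\left(l \right)} = l + \frac{1}{60} = \frac{1}{60} + l$)
$m{\left(8 \right)} \left(-269\right) + 114 = \left(\frac{1}{60} + 8\right) \left(-269\right) + 114 = \frac{481}{60} \left(-269\right) + 114 = - \frac{129389}{60} + 114 = - \frac{122549}{60}$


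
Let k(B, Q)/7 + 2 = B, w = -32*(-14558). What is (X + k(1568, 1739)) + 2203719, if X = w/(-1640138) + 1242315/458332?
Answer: 832419472223977987/375863864908 ≈ 2.2147e+6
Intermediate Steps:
w = 465856
X = 912025663639/375863864908 (X = 465856/(-1640138) + 1242315/458332 = 465856*(-1/1640138) + 1242315*(1/458332) = -232928/820069 + 1242315/458332 = 912025663639/375863864908 ≈ 2.4265)
k(B, Q) = -14 + 7*B
(X + k(1568, 1739)) + 2203719 = (912025663639/375863864908 + (-14 + 7*1568)) + 2203719 = (912025663639/375863864908 + (-14 + 10976)) + 2203719 = (912025663639/375863864908 + 10962) + 2203719 = 4121131712785135/375863864908 + 2203719 = 832419472223977987/375863864908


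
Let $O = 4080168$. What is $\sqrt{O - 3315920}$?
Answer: $2 \sqrt{191062} \approx 874.21$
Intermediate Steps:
$\sqrt{O - 3315920} = \sqrt{4080168 - 3315920} = \sqrt{764248} = 2 \sqrt{191062}$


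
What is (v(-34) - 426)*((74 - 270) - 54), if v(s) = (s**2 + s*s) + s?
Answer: -463000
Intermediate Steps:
v(s) = s + 2*s**2 (v(s) = (s**2 + s**2) + s = 2*s**2 + s = s + 2*s**2)
(v(-34) - 426)*((74 - 270) - 54) = (-34*(1 + 2*(-34)) - 426)*((74 - 270) - 54) = (-34*(1 - 68) - 426)*(-196 - 54) = (-34*(-67) - 426)*(-250) = (2278 - 426)*(-250) = 1852*(-250) = -463000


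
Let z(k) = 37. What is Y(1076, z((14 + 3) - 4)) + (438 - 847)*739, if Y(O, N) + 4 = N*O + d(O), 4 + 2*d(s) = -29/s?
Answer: -564781669/2152 ≈ -2.6245e+5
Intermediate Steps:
d(s) = -2 - 29/(2*s) (d(s) = -2 + (-29/s)/2 = -2 - 29/(2*s))
Y(O, N) = -6 - 29/(2*O) + N*O (Y(O, N) = -4 + (N*O + (-2 - 29/(2*O))) = -4 + (-2 - 29/(2*O) + N*O) = -6 - 29/(2*O) + N*O)
Y(1076, z((14 + 3) - 4)) + (438 - 847)*739 = (-6 - 29/2/1076 + 37*1076) + (438 - 847)*739 = (-6 - 29/2*1/1076 + 39812) - 409*739 = (-6 - 29/2152 + 39812) - 302251 = 85662483/2152 - 302251 = -564781669/2152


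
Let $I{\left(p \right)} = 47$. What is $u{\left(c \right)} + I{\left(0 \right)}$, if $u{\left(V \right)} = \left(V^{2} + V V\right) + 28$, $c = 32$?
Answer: $2123$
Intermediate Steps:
$u{\left(V \right)} = 28 + 2 V^{2}$ ($u{\left(V \right)} = \left(V^{2} + V^{2}\right) + 28 = 2 V^{2} + 28 = 28 + 2 V^{2}$)
$u{\left(c \right)} + I{\left(0 \right)} = \left(28 + 2 \cdot 32^{2}\right) + 47 = \left(28 + 2 \cdot 1024\right) + 47 = \left(28 + 2048\right) + 47 = 2076 + 47 = 2123$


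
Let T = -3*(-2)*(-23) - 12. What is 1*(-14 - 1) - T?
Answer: 135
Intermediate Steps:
T = -150 (T = 6*(-23) - 12 = -138 - 12 = -150)
1*(-14 - 1) - T = 1*(-14 - 1) - 1*(-150) = 1*(-15) + 150 = -15 + 150 = 135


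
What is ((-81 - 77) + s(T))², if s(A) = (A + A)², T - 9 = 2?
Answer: 106276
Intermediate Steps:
T = 11 (T = 9 + 2 = 11)
s(A) = 4*A² (s(A) = (2*A)² = 4*A²)
((-81 - 77) + s(T))² = ((-81 - 77) + 4*11²)² = (-158 + 4*121)² = (-158 + 484)² = 326² = 106276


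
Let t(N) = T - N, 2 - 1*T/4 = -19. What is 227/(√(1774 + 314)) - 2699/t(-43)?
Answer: -2699/127 + 227*√58/348 ≈ -16.284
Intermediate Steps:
T = 84 (T = 8 - 4*(-19) = 8 + 76 = 84)
t(N) = 84 - N
227/(√(1774 + 314)) - 2699/t(-43) = 227/(√(1774 + 314)) - 2699/(84 - 1*(-43)) = 227/(√2088) - 2699/(84 + 43) = 227/((6*√58)) - 2699/127 = 227*(√58/348) - 2699*1/127 = 227*√58/348 - 2699/127 = -2699/127 + 227*√58/348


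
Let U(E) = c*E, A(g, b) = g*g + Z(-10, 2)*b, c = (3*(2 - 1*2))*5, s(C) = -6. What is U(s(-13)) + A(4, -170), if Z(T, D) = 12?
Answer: -2024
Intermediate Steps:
c = 0 (c = (3*(2 - 2))*5 = (3*0)*5 = 0*5 = 0)
A(g, b) = g² + 12*b (A(g, b) = g*g + 12*b = g² + 12*b)
U(E) = 0 (U(E) = 0*E = 0)
U(s(-13)) + A(4, -170) = 0 + (4² + 12*(-170)) = 0 + (16 - 2040) = 0 - 2024 = -2024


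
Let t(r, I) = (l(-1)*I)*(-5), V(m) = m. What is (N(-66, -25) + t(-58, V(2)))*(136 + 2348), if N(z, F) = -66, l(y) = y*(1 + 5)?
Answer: -14904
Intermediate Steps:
l(y) = 6*y (l(y) = y*6 = 6*y)
t(r, I) = 30*I (t(r, I) = ((6*(-1))*I)*(-5) = -6*I*(-5) = 30*I)
(N(-66, -25) + t(-58, V(2)))*(136 + 2348) = (-66 + 30*2)*(136 + 2348) = (-66 + 60)*2484 = -6*2484 = -14904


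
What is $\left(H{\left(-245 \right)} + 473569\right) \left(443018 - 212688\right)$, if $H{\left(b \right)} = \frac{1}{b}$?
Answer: $\frac{5344780194664}{49} \approx 1.0908 \cdot 10^{11}$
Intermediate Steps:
$\left(H{\left(-245 \right)} + 473569\right) \left(443018 - 212688\right) = \left(\frac{1}{-245} + 473569\right) \left(443018 - 212688\right) = \left(- \frac{1}{245} + 473569\right) 230330 = \frac{116024404}{245} \cdot 230330 = \frac{5344780194664}{49}$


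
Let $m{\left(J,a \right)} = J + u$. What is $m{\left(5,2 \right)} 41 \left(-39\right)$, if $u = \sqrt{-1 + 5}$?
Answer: $-11193$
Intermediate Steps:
$u = 2$ ($u = \sqrt{4} = 2$)
$m{\left(J,a \right)} = 2 + J$ ($m{\left(J,a \right)} = J + 2 = 2 + J$)
$m{\left(5,2 \right)} 41 \left(-39\right) = \left(2 + 5\right) 41 \left(-39\right) = 7 \cdot 41 \left(-39\right) = 287 \left(-39\right) = -11193$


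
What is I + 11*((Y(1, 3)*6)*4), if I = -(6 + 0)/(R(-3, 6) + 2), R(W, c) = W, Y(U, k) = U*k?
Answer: 798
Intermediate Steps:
I = 6 (I = -(6 + 0)/(-3 + 2) = -6/(-1) = -6*(-1) = -1*(-6) = 6)
I + 11*((Y(1, 3)*6)*4) = 6 + 11*(((1*3)*6)*4) = 6 + 11*((3*6)*4) = 6 + 11*(18*4) = 6 + 11*72 = 6 + 792 = 798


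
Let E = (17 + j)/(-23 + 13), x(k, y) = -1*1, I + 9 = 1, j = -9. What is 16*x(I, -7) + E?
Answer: -84/5 ≈ -16.800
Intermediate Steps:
I = -8 (I = -9 + 1 = -8)
x(k, y) = -1
E = -4/5 (E = (17 - 9)/(-23 + 13) = 8/(-10) = 8*(-1/10) = -4/5 ≈ -0.80000)
16*x(I, -7) + E = 16*(-1) - 4/5 = -16 - 4/5 = -84/5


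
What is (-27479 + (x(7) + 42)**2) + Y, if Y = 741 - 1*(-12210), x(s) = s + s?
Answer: -11392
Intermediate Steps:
x(s) = 2*s
Y = 12951 (Y = 741 + 12210 = 12951)
(-27479 + (x(7) + 42)**2) + Y = (-27479 + (2*7 + 42)**2) + 12951 = (-27479 + (14 + 42)**2) + 12951 = (-27479 + 56**2) + 12951 = (-27479 + 3136) + 12951 = -24343 + 12951 = -11392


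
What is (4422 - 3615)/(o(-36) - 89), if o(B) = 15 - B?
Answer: -807/38 ≈ -21.237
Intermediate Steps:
(4422 - 3615)/(o(-36) - 89) = (4422 - 3615)/((15 - 1*(-36)) - 89) = 807/((15 + 36) - 89) = 807/(51 - 89) = 807/(-38) = 807*(-1/38) = -807/38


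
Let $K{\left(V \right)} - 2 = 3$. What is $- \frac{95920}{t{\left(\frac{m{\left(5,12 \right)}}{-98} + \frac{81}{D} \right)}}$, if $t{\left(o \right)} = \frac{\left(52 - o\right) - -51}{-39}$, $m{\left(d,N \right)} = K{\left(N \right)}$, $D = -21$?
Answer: $\frac{366606240}{10477} \approx 34992.0$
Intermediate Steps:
$K{\left(V \right)} = 5$ ($K{\left(V \right)} = 2 + 3 = 5$)
$m{\left(d,N \right)} = 5$
$t{\left(o \right)} = - \frac{103}{39} + \frac{o}{39}$ ($t{\left(o \right)} = \left(\left(52 - o\right) + 51\right) \left(- \frac{1}{39}\right) = \left(103 - o\right) \left(- \frac{1}{39}\right) = - \frac{103}{39} + \frac{o}{39}$)
$- \frac{95920}{t{\left(\frac{m{\left(5,12 \right)}}{-98} + \frac{81}{D} \right)}} = - \frac{95920}{- \frac{103}{39} + \frac{\frac{5}{-98} + \frac{81}{-21}}{39}} = - \frac{95920}{- \frac{103}{39} + \frac{5 \left(- \frac{1}{98}\right) + 81 \left(- \frac{1}{21}\right)}{39}} = - \frac{95920}{- \frac{103}{39} + \frac{- \frac{5}{98} - \frac{27}{7}}{39}} = - \frac{95920}{- \frac{103}{39} + \frac{1}{39} \left(- \frac{383}{98}\right)} = - \frac{95920}{- \frac{103}{39} - \frac{383}{3822}} = - \frac{95920}{- \frac{10477}{3822}} = \left(-95920\right) \left(- \frac{3822}{10477}\right) = \frac{366606240}{10477}$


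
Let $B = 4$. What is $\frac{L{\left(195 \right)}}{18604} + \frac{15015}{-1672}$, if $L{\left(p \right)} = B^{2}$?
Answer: $- \frac{6348007}{706952} \approx -8.9794$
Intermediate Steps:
$L{\left(p \right)} = 16$ ($L{\left(p \right)} = 4^{2} = 16$)
$\frac{L{\left(195 \right)}}{18604} + \frac{15015}{-1672} = \frac{16}{18604} + \frac{15015}{-1672} = 16 \cdot \frac{1}{18604} + 15015 \left(- \frac{1}{1672}\right) = \frac{4}{4651} - \frac{1365}{152} = - \frac{6348007}{706952}$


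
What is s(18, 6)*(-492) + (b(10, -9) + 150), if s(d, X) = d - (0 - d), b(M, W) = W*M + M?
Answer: -17642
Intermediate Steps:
b(M, W) = M + M*W (b(M, W) = M*W + M = M + M*W)
s(d, X) = 2*d (s(d, X) = d - (-1)*d = d + d = 2*d)
s(18, 6)*(-492) + (b(10, -9) + 150) = (2*18)*(-492) + (10*(1 - 9) + 150) = 36*(-492) + (10*(-8) + 150) = -17712 + (-80 + 150) = -17712 + 70 = -17642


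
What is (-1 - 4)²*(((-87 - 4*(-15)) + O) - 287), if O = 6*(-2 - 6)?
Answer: -9050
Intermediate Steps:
O = -48 (O = 6*(-8) = -48)
(-1 - 4)²*(((-87 - 4*(-15)) + O) - 287) = (-1 - 4)²*(((-87 - 4*(-15)) - 48) - 287) = (-5)²*(((-87 + 60) - 48) - 287) = 25*((-27 - 48) - 287) = 25*(-75 - 287) = 25*(-362) = -9050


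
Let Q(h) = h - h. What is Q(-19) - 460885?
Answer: -460885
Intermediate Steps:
Q(h) = 0
Q(-19) - 460885 = 0 - 460885 = -460885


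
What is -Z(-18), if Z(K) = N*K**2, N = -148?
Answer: 47952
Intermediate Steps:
Z(K) = -148*K**2
-Z(-18) = -(-148)*(-18)**2 = -(-148)*324 = -1*(-47952) = 47952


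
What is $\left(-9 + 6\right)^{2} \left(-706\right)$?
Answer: $-6354$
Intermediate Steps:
$\left(-9 + 6\right)^{2} \left(-706\right) = \left(-3\right)^{2} \left(-706\right) = 9 \left(-706\right) = -6354$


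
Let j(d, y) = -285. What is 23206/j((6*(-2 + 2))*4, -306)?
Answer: -23206/285 ≈ -81.425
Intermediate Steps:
23206/j((6*(-2 + 2))*4, -306) = 23206/(-285) = 23206*(-1/285) = -23206/285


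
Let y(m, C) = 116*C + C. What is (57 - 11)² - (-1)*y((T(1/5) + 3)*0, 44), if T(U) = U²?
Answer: 7264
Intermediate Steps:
y(m, C) = 117*C
(57 - 11)² - (-1)*y((T(1/5) + 3)*0, 44) = (57 - 11)² - (-1)*117*44 = 46² - (-1)*5148 = 2116 - 1*(-5148) = 2116 + 5148 = 7264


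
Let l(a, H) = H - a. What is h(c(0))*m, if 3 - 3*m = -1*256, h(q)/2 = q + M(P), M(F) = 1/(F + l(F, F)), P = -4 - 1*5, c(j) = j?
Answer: -518/27 ≈ -19.185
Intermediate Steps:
P = -9 (P = -4 - 5 = -9)
M(F) = 1/F (M(F) = 1/(F + (F - F)) = 1/(F + 0) = 1/F)
h(q) = -2/9 + 2*q (h(q) = 2*(q + 1/(-9)) = 2*(q - ⅑) = 2*(-⅑ + q) = -2/9 + 2*q)
m = 259/3 (m = 1 - (-1)*256/3 = 1 - ⅓*(-256) = 1 + 256/3 = 259/3 ≈ 86.333)
h(c(0))*m = (-2/9 + 2*0)*(259/3) = (-2/9 + 0)*(259/3) = -2/9*259/3 = -518/27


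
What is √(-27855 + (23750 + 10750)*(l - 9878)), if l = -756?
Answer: I*√366900855 ≈ 19155.0*I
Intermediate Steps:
√(-27855 + (23750 + 10750)*(l - 9878)) = √(-27855 + (23750 + 10750)*(-756 - 9878)) = √(-27855 + 34500*(-10634)) = √(-27855 - 366873000) = √(-366900855) = I*√366900855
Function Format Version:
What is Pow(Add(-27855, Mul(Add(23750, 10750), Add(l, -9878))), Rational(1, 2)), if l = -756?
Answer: Mul(I, Pow(366900855, Rational(1, 2))) ≈ Mul(19155., I)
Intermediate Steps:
Pow(Add(-27855, Mul(Add(23750, 10750), Add(l, -9878))), Rational(1, 2)) = Pow(Add(-27855, Mul(Add(23750, 10750), Add(-756, -9878))), Rational(1, 2)) = Pow(Add(-27855, Mul(34500, -10634)), Rational(1, 2)) = Pow(Add(-27855, -366873000), Rational(1, 2)) = Pow(-366900855, Rational(1, 2)) = Mul(I, Pow(366900855, Rational(1, 2)))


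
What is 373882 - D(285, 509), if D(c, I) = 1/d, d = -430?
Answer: 160769261/430 ≈ 3.7388e+5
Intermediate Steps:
D(c, I) = -1/430 (D(c, I) = 1/(-430) = -1/430)
373882 - D(285, 509) = 373882 - 1*(-1/430) = 373882 + 1/430 = 160769261/430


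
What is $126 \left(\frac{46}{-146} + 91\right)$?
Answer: $\frac{834120}{73} \approx 11426.0$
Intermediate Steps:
$126 \left(\frac{46}{-146} + 91\right) = 126 \left(46 \left(- \frac{1}{146}\right) + 91\right) = 126 \left(- \frac{23}{73} + 91\right) = 126 \cdot \frac{6620}{73} = \frac{834120}{73}$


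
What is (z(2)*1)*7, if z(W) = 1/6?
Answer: 7/6 ≈ 1.1667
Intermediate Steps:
z(W) = ⅙
(z(2)*1)*7 = ((⅙)*1)*7 = (⅙)*7 = 7/6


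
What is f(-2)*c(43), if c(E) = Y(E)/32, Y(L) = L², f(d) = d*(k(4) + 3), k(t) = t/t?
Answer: -1849/4 ≈ -462.25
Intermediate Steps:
k(t) = 1
f(d) = 4*d (f(d) = d*(1 + 3) = d*4 = 4*d)
c(E) = E²/32
f(-2)*c(43) = (4*(-2))*((1/32)*43²) = -1849/4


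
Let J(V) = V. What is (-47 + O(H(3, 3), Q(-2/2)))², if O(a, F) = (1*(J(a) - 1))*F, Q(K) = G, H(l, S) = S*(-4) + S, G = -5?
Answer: 9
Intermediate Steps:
H(l, S) = -3*S (H(l, S) = -4*S + S = -3*S)
Q(K) = -5
O(a, F) = F*(-1 + a) (O(a, F) = (1*(a - 1))*F = (1*(-1 + a))*F = (-1 + a)*F = F*(-1 + a))
(-47 + O(H(3, 3), Q(-2/2)))² = (-47 - 5*(-1 - 3*3))² = (-47 - 5*(-1 - 9))² = (-47 - 5*(-10))² = (-47 + 50)² = 3² = 9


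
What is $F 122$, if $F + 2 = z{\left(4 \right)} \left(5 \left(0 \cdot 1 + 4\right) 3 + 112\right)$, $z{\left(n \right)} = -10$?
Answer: $-210084$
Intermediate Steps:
$F = -1722$ ($F = -2 - 10 \left(5 \left(0 \cdot 1 + 4\right) 3 + 112\right) = -2 - 10 \left(5 \left(0 + 4\right) 3 + 112\right) = -2 - 10 \left(5 \cdot 4 \cdot 3 + 112\right) = -2 - 10 \left(20 \cdot 3 + 112\right) = -2 - 10 \left(60 + 112\right) = -2 - 1720 = -1722$)
$F 122 = \left(-1722\right) 122 = -210084$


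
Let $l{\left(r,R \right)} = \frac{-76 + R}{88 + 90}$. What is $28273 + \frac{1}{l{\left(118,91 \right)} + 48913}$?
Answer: $\frac{246159694595}{8706529} \approx 28273.0$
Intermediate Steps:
$l{\left(r,R \right)} = - \frac{38}{89} + \frac{R}{178}$ ($l{\left(r,R \right)} = \frac{-76 + R}{178} = \left(-76 + R\right) \frac{1}{178} = - \frac{38}{89} + \frac{R}{178}$)
$28273 + \frac{1}{l{\left(118,91 \right)} + 48913} = 28273 + \frac{1}{\left(- \frac{38}{89} + \frac{1}{178} \cdot 91\right) + 48913} = 28273 + \frac{1}{\left(- \frac{38}{89} + \frac{91}{178}\right) + 48913} = 28273 + \frac{1}{\frac{15}{178} + 48913} = 28273 + \frac{1}{\frac{8706529}{178}} = 28273 + \frac{178}{8706529} = \frac{246159694595}{8706529}$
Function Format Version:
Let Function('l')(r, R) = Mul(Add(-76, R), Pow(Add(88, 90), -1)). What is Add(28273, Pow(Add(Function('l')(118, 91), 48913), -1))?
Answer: Rational(246159694595, 8706529) ≈ 28273.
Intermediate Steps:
Function('l')(r, R) = Add(Rational(-38, 89), Mul(Rational(1, 178), R)) (Function('l')(r, R) = Mul(Add(-76, R), Pow(178, -1)) = Mul(Add(-76, R), Rational(1, 178)) = Add(Rational(-38, 89), Mul(Rational(1, 178), R)))
Add(28273, Pow(Add(Function('l')(118, 91), 48913), -1)) = Add(28273, Pow(Add(Add(Rational(-38, 89), Mul(Rational(1, 178), 91)), 48913), -1)) = Add(28273, Pow(Add(Add(Rational(-38, 89), Rational(91, 178)), 48913), -1)) = Add(28273, Pow(Add(Rational(15, 178), 48913), -1)) = Add(28273, Pow(Rational(8706529, 178), -1)) = Add(28273, Rational(178, 8706529)) = Rational(246159694595, 8706529)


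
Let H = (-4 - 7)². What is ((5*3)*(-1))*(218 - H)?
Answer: -1455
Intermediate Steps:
H = 121 (H = (-11)² = 121)
((5*3)*(-1))*(218 - H) = ((5*3)*(-1))*(218 - 1*121) = (15*(-1))*(218 - 121) = -15*97 = -1455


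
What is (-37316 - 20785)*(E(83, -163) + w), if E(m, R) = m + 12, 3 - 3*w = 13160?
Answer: 249292024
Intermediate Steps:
w = -13157/3 (w = 1 - ⅓*13160 = 1 - 13160/3 = -13157/3 ≈ -4385.7)
E(m, R) = 12 + m
(-37316 - 20785)*(E(83, -163) + w) = (-37316 - 20785)*((12 + 83) - 13157/3) = -58101*(95 - 13157/3) = -58101*(-12872/3) = 249292024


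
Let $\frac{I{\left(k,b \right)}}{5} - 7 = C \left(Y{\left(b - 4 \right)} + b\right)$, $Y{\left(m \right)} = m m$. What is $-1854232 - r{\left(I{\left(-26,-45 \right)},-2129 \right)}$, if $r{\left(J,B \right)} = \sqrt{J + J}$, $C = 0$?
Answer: $-1854232 - \sqrt{70} \approx -1.8542 \cdot 10^{6}$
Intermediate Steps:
$Y{\left(m \right)} = m^{2}$
$I{\left(k,b \right)} = 35$ ($I{\left(k,b \right)} = 35 + 5 \cdot 0 \left(\left(b - 4\right)^{2} + b\right) = 35 + 5 \cdot 0 \left(\left(-4 + b\right)^{2} + b\right) = 35 + 5 \cdot 0 \left(b + \left(-4 + b\right)^{2}\right) = 35 + 5 \cdot 0 = 35 + 0 = 35$)
$r{\left(J,B \right)} = \sqrt{2} \sqrt{J}$ ($r{\left(J,B \right)} = \sqrt{2 J} = \sqrt{2} \sqrt{J}$)
$-1854232 - r{\left(I{\left(-26,-45 \right)},-2129 \right)} = -1854232 - \sqrt{2} \sqrt{35} = -1854232 - \sqrt{70}$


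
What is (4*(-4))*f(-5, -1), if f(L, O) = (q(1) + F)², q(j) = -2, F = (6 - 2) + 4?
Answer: -576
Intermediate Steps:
F = 8 (F = 4 + 4 = 8)
f(L, O) = 36 (f(L, O) = (-2 + 8)² = 6² = 36)
(4*(-4))*f(-5, -1) = (4*(-4))*36 = -16*36 = -576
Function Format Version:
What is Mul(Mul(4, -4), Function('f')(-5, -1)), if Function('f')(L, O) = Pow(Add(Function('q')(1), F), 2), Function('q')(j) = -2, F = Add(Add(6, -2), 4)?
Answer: -576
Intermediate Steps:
F = 8 (F = Add(4, 4) = 8)
Function('f')(L, O) = 36 (Function('f')(L, O) = Pow(Add(-2, 8), 2) = Pow(6, 2) = 36)
Mul(Mul(4, -4), Function('f')(-5, -1)) = Mul(Mul(4, -4), 36) = Mul(-16, 36) = -576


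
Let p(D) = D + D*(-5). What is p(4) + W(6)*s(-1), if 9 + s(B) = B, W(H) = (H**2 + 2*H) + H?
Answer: -556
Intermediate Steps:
W(H) = H**2 + 3*H
p(D) = -4*D (p(D) = D - 5*D = -4*D)
s(B) = -9 + B
p(4) + W(6)*s(-1) = -4*4 + (6*(3 + 6))*(-9 - 1) = -16 + (6*9)*(-10) = -16 + 54*(-10) = -16 - 540 = -556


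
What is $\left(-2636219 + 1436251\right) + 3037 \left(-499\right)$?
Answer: $-2715431$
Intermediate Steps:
$\left(-2636219 + 1436251\right) + 3037 \left(-499\right) = -1199968 - 1515463 = -2715431$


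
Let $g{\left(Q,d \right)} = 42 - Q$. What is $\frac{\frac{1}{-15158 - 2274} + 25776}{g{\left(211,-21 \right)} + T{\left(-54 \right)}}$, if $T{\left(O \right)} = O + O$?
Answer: $- \frac{449327231}{4828664} \approx -93.054$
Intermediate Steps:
$T{\left(O \right)} = 2 O$
$\frac{\frac{1}{-15158 - 2274} + 25776}{g{\left(211,-21 \right)} + T{\left(-54 \right)}} = \frac{\frac{1}{-15158 - 2274} + 25776}{\left(42 - 211\right) + 2 \left(-54\right)} = \frac{\frac{1}{-17432} + 25776}{\left(42 - 211\right) - 108} = \frac{- \frac{1}{17432} + 25776}{-169 - 108} = \frac{449327231}{17432 \left(-277\right)} = \frac{449327231}{17432} \left(- \frac{1}{277}\right) = - \frac{449327231}{4828664}$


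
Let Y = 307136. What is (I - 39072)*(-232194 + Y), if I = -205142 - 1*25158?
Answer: -20187276424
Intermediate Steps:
I = -230300 (I = -205142 - 25158 = -230300)
(I - 39072)*(-232194 + Y) = (-230300 - 39072)*(-232194 + 307136) = -269372*74942 = -20187276424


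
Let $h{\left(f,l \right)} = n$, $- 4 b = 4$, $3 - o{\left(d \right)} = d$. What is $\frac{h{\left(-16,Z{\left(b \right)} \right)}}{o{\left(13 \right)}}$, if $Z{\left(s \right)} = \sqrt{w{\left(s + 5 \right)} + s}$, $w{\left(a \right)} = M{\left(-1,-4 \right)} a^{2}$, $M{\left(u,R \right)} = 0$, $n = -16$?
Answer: $\frac{8}{5} \approx 1.6$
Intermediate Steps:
$o{\left(d \right)} = 3 - d$
$b = -1$ ($b = \left(- \frac{1}{4}\right) 4 = -1$)
$w{\left(a \right)} = 0$ ($w{\left(a \right)} = 0 a^{2} = 0$)
$Z{\left(s \right)} = \sqrt{s}$ ($Z{\left(s \right)} = \sqrt{0 + s} = \sqrt{s}$)
$h{\left(f,l \right)} = -16$
$\frac{h{\left(-16,Z{\left(b \right)} \right)}}{o{\left(13 \right)}} = - \frac{16}{3 - 13} = - \frac{16}{-10} = \left(-16\right) \left(- \frac{1}{10}\right) = \frac{8}{5}$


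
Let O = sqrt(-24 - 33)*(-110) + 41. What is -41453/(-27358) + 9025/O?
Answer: 38782960543/18914801398 + 992750*I*sqrt(57)/691381 ≈ 2.0504 + 10.841*I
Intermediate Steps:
O = 41 - 110*I*sqrt(57) (O = sqrt(-57)*(-110) + 41 = (I*sqrt(57))*(-110) + 41 = -110*I*sqrt(57) + 41 = 41 - 110*I*sqrt(57) ≈ 41.0 - 830.48*I)
-41453/(-27358) + 9025/O = -41453/(-27358) + 9025/(41 - 110*I*sqrt(57)) = -41453*(-1/27358) + 9025/(41 - 110*I*sqrt(57)) = 41453/27358 + 9025/(41 - 110*I*sqrt(57))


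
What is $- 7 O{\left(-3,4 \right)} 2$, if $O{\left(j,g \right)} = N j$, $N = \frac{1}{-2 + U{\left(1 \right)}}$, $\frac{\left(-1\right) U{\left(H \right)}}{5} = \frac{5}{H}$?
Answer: $- \frac{14}{9} \approx -1.5556$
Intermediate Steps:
$U{\left(H \right)} = - \frac{25}{H}$ ($U{\left(H \right)} = - 5 \frac{5}{H} = - \frac{25}{H}$)
$N = - \frac{1}{27}$ ($N = \frac{1}{-2 - \frac{25}{1}} = \frac{1}{-2 - 25} = \frac{1}{-27} = - \frac{1}{27} \approx -0.037037$)
$O{\left(j,g \right)} = - \frac{j}{27}$
$- 7 O{\left(-3,4 \right)} 2 = - 7 \left(\left(- \frac{1}{27}\right) \left(-3\right)\right) 2 = \left(-7\right) \frac{1}{9} \cdot 2 = \left(- \frac{7}{9}\right) 2 = - \frac{14}{9}$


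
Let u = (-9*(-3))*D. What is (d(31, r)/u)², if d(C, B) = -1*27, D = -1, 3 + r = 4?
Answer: 1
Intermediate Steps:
r = 1 (r = -3 + 4 = 1)
d(C, B) = -27
u = -27 (u = -9*(-3)*(-1) = 27*(-1) = -27)
(d(31, r)/u)² = (-27/(-27))² = (-27*(-1/27))² = 1² = 1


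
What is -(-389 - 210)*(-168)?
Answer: -100632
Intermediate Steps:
-(-389 - 210)*(-168) = -(-599)*(-168) = -1*100632 = -100632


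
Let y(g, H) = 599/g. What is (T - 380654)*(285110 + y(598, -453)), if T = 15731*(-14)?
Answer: -51224614092276/299 ≈ -1.7132e+11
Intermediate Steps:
T = -220234
(T - 380654)*(285110 + y(598, -453)) = (-220234 - 380654)*(285110 + 599/598) = -600888*(285110 + 599*(1/598)) = -600888*(285110 + 599/598) = -600888*170496379/598 = -51224614092276/299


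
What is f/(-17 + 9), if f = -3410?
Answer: 1705/4 ≈ 426.25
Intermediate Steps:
f/(-17 + 9) = -3410/(-17 + 9) = -3410/(-8) = -3410*(-⅛) = 1705/4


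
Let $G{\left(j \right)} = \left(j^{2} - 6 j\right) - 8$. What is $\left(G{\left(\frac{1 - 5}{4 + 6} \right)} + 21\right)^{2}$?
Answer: $\frac{151321}{625} \approx 242.11$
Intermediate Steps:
$G{\left(j \right)} = -8 + j^{2} - 6 j$
$\left(G{\left(\frac{1 - 5}{4 + 6} \right)} + 21\right)^{2} = \left(\left(-8 + \left(\frac{1 - 5}{4 + 6}\right)^{2} - 6 \frac{1 - 5}{4 + 6}\right) + 21\right)^{2} = \left(\left(-8 + \left(- \frac{4}{10}\right)^{2} - 6 \left(- \frac{4}{10}\right)\right) + 21\right)^{2} = \left(\left(-8 + \left(\left(-4\right) \frac{1}{10}\right)^{2} - 6 \left(\left(-4\right) \frac{1}{10}\right)\right) + 21\right)^{2} = \left(\left(-8 + \left(- \frac{2}{5}\right)^{2} - - \frac{12}{5}\right) + 21\right)^{2} = \left(\left(-8 + \frac{4}{25} + \frac{12}{5}\right) + 21\right)^{2} = \left(- \frac{136}{25} + 21\right)^{2} = \left(\frac{389}{25}\right)^{2} = \frac{151321}{625}$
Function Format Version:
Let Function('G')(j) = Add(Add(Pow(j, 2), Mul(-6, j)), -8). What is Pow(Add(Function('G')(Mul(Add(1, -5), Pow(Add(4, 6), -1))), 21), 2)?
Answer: Rational(151321, 625) ≈ 242.11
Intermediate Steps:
Function('G')(j) = Add(-8, Pow(j, 2), Mul(-6, j))
Pow(Add(Function('G')(Mul(Add(1, -5), Pow(Add(4, 6), -1))), 21), 2) = Pow(Add(Add(-8, Pow(Mul(Add(1, -5), Pow(Add(4, 6), -1)), 2), Mul(-6, Mul(Add(1, -5), Pow(Add(4, 6), -1)))), 21), 2) = Pow(Add(Add(-8, Pow(Mul(-4, Pow(10, -1)), 2), Mul(-6, Mul(-4, Pow(10, -1)))), 21), 2) = Pow(Add(Add(-8, Pow(Mul(-4, Rational(1, 10)), 2), Mul(-6, Mul(-4, Rational(1, 10)))), 21), 2) = Pow(Add(Add(-8, Pow(Rational(-2, 5), 2), Mul(-6, Rational(-2, 5))), 21), 2) = Pow(Add(Add(-8, Rational(4, 25), Rational(12, 5)), 21), 2) = Pow(Add(Rational(-136, 25), 21), 2) = Pow(Rational(389, 25), 2) = Rational(151321, 625)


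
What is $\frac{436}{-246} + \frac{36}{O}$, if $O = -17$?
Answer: $- \frac{8134}{2091} \approx -3.89$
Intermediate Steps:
$\frac{436}{-246} + \frac{36}{O} = \frac{436}{-246} + \frac{36}{-17} = 436 \left(- \frac{1}{246}\right) + 36 \left(- \frac{1}{17}\right) = - \frac{218}{123} - \frac{36}{17} = - \frac{8134}{2091}$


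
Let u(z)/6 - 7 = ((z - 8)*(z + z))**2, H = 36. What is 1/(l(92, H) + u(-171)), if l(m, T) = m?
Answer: 1/22485861278 ≈ 4.4472e-11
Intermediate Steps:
u(z) = 42 + 24*z**2*(-8 + z)**2 (u(z) = 42 + 6*((z - 8)*(z + z))**2 = 42 + 6*((-8 + z)*(2*z))**2 = 42 + 6*(2*z*(-8 + z))**2 = 42 + 6*(4*z**2*(-8 + z)**2) = 42 + 24*z**2*(-8 + z)**2)
1/(l(92, H) + u(-171)) = 1/(92 + (42 + 24*(-171)**2*(-8 - 171)**2)) = 1/(92 + (42 + 24*29241*(-179)**2)) = 1/(92 + (42 + 24*29241*32041)) = 1/(92 + (42 + 22485861144)) = 1/(92 + 22485861186) = 1/22485861278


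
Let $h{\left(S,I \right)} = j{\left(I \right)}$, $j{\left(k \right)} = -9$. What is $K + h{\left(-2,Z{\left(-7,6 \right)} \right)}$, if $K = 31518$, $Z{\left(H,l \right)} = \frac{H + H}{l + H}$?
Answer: $31509$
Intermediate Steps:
$Z{\left(H,l \right)} = \frac{2 H}{H + l}$
$h{\left(S,I \right)} = -9$
$K + h{\left(-2,Z{\left(-7,6 \right)} \right)} = 31518 - 9 = 31509$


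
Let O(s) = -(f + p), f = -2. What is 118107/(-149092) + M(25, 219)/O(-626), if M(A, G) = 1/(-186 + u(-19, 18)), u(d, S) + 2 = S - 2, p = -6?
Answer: -40666081/51287648 ≈ -0.79290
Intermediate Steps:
u(d, S) = -4 + S (u(d, S) = -2 + (S - 2) = -2 + (-2 + S) = -4 + S)
M(A, G) = -1/172 (M(A, G) = 1/(-186 + (-4 + 18)) = 1/(-186 + 14) = 1/(-172) = -1/172)
O(s) = 8 (O(s) = -(-2 - 6) = -1*(-8) = 8)
118107/(-149092) + M(25, 219)/O(-626) = 118107/(-149092) - 1/172/8 = 118107*(-1/149092) - 1/172*1/8 = -118107/149092 - 1/1376 = -40666081/51287648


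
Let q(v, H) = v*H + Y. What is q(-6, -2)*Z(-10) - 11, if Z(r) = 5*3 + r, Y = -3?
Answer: 34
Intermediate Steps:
Z(r) = 15 + r
q(v, H) = -3 + H*v (q(v, H) = v*H - 3 = H*v - 3 = -3 + H*v)
q(-6, -2)*Z(-10) - 11 = (-3 - 2*(-6))*(15 - 10) - 11 = (-3 + 12)*5 - 11 = 9*5 - 11 = 45 - 11 = 34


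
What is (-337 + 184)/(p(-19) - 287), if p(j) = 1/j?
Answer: 323/606 ≈ 0.53300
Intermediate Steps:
p(j) = 1/j
(-337 + 184)/(p(-19) - 287) = (-337 + 184)/(1/(-19) - 287) = -153/(-1/19 - 287) = -153/(-5454/19) = -153*(-19/5454) = 323/606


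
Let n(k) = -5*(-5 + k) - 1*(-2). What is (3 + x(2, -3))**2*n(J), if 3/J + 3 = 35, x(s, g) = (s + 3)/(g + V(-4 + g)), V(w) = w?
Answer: 21225/128 ≈ 165.82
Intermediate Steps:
x(s, g) = (3 + s)/(-4 + 2*g) (x(s, g) = (s + 3)/(g + (-4 + g)) = (3 + s)/(-4 + 2*g))
J = 3/32 (J = 3/(-3 + 35) = 3/32 ≈ 0.093750)
n(k) = 27 - 5*k (n(k) = (25 - 5*k) + 2 = 27 - 5*k)
(3 + x(2, -3))**2*n(J) = (3 + (3 + 2)/(2*(-2 - 3)))**2*(27 - 5*3/32) = (3 + (1/2)*5/(-5))**2*(27 - 15/32) = (3 + (1/2)*(-1/5)*5)**2*(849/32) = (3 - 1/2)**2*(849/32) = (5/2)**2*(849/32) = (25/4)*(849/32) = 21225/128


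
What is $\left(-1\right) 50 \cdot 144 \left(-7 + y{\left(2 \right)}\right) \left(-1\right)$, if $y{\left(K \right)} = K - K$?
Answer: $-50400$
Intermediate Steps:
$y{\left(K \right)} = 0$
$\left(-1\right) 50 \cdot 144 \left(-7 + y{\left(2 \right)}\right) \left(-1\right) = \left(-1\right) 50 \cdot 144 \left(-7 + 0\right) \left(-1\right) = \left(-50\right) 144 \left(\left(-7\right) \left(-1\right)\right) = \left(-7200\right) 7 = -50400$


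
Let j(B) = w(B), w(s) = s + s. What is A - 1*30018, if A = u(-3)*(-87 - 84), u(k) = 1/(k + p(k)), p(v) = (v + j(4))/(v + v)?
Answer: -689388/23 ≈ -29973.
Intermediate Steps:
w(s) = 2*s
j(B) = 2*B
p(v) = (8 + v)/(2*v) (p(v) = (v + 2*4)/(v + v) = (v + 8)/((2*v)) = (8 + v)*(1/(2*v)) = (8 + v)/(2*v))
u(k) = 1/(k + (8 + k)/(2*k))
A = 1026/23 (A = (2*(-3)/(8 - 3 + 2*(-3)²))*(-87 - 84) = (2*(-3)/(8 - 3 + 2*9))*(-171) = (2*(-3)/(8 - 3 + 18))*(-171) = (2*(-3)/23)*(-171) = (2*(-3)*(1/23))*(-171) = -6/23*(-171) = 1026/23 ≈ 44.609)
A - 1*30018 = 1026/23 - 1*30018 = 1026/23 - 30018 = -689388/23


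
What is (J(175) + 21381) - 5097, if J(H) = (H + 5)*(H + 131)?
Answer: 71364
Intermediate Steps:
J(H) = (5 + H)*(131 + H)
(J(175) + 21381) - 5097 = ((655 + 175² + 136*175) + 21381) - 5097 = ((655 + 30625 + 23800) + 21381) - 5097 = (55080 + 21381) - 5097 = 76461 - 5097 = 71364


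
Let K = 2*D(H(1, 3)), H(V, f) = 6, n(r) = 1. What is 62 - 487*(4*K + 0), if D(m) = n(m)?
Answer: -3834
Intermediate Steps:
D(m) = 1
K = 2 (K = 2*1 = 2)
62 - 487*(4*K + 0) = 62 - 487*(4*2 + 0) = 62 - 487*(8 + 0) = 62 - 487*8 = 62 - 3896 = -3834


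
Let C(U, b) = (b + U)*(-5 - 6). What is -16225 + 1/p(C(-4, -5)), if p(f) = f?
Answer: -1606274/99 ≈ -16225.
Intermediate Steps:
C(U, b) = -11*U - 11*b (C(U, b) = (U + b)*(-11) = -11*U - 11*b)
-16225 + 1/p(C(-4, -5)) = -16225 + 1/(-11*(-4) - 11*(-5)) = -16225 + 1/(44 + 55) = -16225 + 1/99 = -1606274/99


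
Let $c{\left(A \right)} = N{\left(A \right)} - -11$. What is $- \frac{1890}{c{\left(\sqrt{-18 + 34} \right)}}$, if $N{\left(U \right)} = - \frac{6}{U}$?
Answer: $- \frac{3780}{19} \approx -198.95$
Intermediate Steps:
$c{\left(A \right)} = 11 - \frac{6}{A}$ ($c{\left(A \right)} = - \frac{6}{A} - -11 = - \frac{6}{A} + 11 = 11 - \frac{6}{A}$)
$- \frac{1890}{c{\left(\sqrt{-18 + 34} \right)}} = - \frac{1890}{11 - \frac{6}{\sqrt{-18 + 34}}} = - \frac{1890}{11 - \frac{6}{\sqrt{16}}} = - \frac{1890}{11 - \frac{6}{4}} = - \frac{1890}{11 - \frac{3}{2}} = - \frac{1890}{\frac{19}{2}} = \left(-1890\right) \frac{2}{19} = - \frac{3780}{19}$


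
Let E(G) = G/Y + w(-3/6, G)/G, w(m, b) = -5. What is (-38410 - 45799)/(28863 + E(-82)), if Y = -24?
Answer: -41430828/14202307 ≈ -2.9172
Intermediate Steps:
E(G) = -5/G - G/24 (E(G) = G/(-24) - 5/G = G*(-1/24) - 5/G = -G/24 - 5/G = -5/G - G/24)
(-38410 - 45799)/(28863 + E(-82)) = (-38410 - 45799)/(28863 + (-5/(-82) - 1/24*(-82))) = -84209/(28863 + (-5*(-1/82) + 41/12)) = -84209/(28863 + (5/82 + 41/12)) = -84209/(28863 + 1711/492) = -84209/14202307/492 = -84209*492/14202307 = -41430828/14202307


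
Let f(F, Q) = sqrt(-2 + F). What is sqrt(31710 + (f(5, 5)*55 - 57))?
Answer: sqrt(31653 + 55*sqrt(3)) ≈ 178.18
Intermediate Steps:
sqrt(31710 + (f(5, 5)*55 - 57)) = sqrt(31710 + (sqrt(-2 + 5)*55 - 57)) = sqrt(31710 + (sqrt(3)*55 - 57)) = sqrt(31710 + (55*sqrt(3) - 57)) = sqrt(31710 + (-57 + 55*sqrt(3))) = sqrt(31653 + 55*sqrt(3))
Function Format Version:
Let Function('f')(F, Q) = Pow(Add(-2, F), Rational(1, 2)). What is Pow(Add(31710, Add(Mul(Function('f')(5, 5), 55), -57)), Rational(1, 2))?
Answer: Pow(Add(31653, Mul(55, Pow(3, Rational(1, 2)))), Rational(1, 2)) ≈ 178.18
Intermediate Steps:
Pow(Add(31710, Add(Mul(Function('f')(5, 5), 55), -57)), Rational(1, 2)) = Pow(Add(31710, Add(Mul(Pow(Add(-2, 5), Rational(1, 2)), 55), -57)), Rational(1, 2)) = Pow(Add(31710, Add(Mul(Pow(3, Rational(1, 2)), 55), -57)), Rational(1, 2)) = Pow(Add(31710, Add(Mul(55, Pow(3, Rational(1, 2))), -57)), Rational(1, 2)) = Pow(Add(31710, Add(-57, Mul(55, Pow(3, Rational(1, 2))))), Rational(1, 2)) = Pow(Add(31653, Mul(55, Pow(3, Rational(1, 2)))), Rational(1, 2))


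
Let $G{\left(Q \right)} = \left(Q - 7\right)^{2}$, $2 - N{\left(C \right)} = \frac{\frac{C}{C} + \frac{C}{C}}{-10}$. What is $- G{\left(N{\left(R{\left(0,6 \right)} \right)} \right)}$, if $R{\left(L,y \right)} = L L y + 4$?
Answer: $- \frac{576}{25} \approx -23.04$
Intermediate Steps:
$R{\left(L,y \right)} = 4 + y L^{2}$ ($R{\left(L,y \right)} = L^{2} y + 4 = y L^{2} + 4 = 4 + y L^{2}$)
$N{\left(C \right)} = \frac{11}{5}$ ($N{\left(C \right)} = 2 - \frac{\frac{C}{C} + \frac{C}{C}}{-10} = 2 - \left(1 + 1\right) \left(- \frac{1}{10}\right) = 2 - 2 \left(- \frac{1}{10}\right) = 2 - - \frac{1}{5} = 2 + \frac{1}{5} = \frac{11}{5}$)
$G{\left(Q \right)} = \left(-7 + Q\right)^{2}$
$- G{\left(N{\left(R{\left(0,6 \right)} \right)} \right)} = - \left(-7 + \frac{11}{5}\right)^{2} = - \left(- \frac{24}{5}\right)^{2} = \left(-1\right) \frac{576}{25} = - \frac{576}{25}$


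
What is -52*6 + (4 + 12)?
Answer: -296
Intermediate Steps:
-52*6 + (4 + 12) = -312 + 16 = -296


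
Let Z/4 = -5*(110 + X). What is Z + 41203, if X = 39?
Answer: 38223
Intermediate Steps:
Z = -2980 (Z = 4*(-5*(110 + 39)) = 4*(-5*149) = 4*(-745) = -2980)
Z + 41203 = -2980 + 41203 = 38223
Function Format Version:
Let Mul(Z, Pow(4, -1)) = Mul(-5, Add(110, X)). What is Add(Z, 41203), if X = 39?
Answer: 38223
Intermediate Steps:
Z = -2980 (Z = Mul(4, Mul(-5, Add(110, 39))) = Mul(4, Mul(-5, 149)) = Mul(4, -745) = -2980)
Add(Z, 41203) = Add(-2980, 41203) = 38223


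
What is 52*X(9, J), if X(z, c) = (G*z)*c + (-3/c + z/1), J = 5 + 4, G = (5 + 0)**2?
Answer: 317252/3 ≈ 1.0575e+5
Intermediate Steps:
G = 25 (G = 5**2 = 25)
J = 9
X(z, c) = z - 3/c + 25*c*z (X(z, c) = (25*z)*c + (-3/c + z/1) = 25*c*z + (-3/c + z*1) = 25*c*z + (-3/c + z) = 25*c*z + (z - 3/c) = z - 3/c + 25*c*z)
52*X(9, J) = 52*(9 - 3/9 + 25*9*9) = 52*(9 - 3*1/9 + 2025) = 52*(9 - 1/3 + 2025) = 52*(6101/3) = 317252/3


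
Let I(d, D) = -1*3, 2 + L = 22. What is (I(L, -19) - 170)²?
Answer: 29929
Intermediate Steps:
L = 20 (L = -2 + 22 = 20)
I(d, D) = -3
(I(L, -19) - 170)² = (-3 - 170)² = (-173)² = 29929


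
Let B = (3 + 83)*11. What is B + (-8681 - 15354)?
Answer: -23089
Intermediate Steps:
B = 946 (B = 86*11 = 946)
B + (-8681 - 15354) = 946 + (-8681 - 15354) = 946 - 24035 = -23089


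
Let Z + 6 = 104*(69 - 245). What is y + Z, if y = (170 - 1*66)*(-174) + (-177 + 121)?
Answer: -36462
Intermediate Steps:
Z = -18310 (Z = -6 + 104*(69 - 245) = -6 + 104*(-176) = -6 - 18304 = -18310)
y = -18152 (y = (170 - 66)*(-174) - 56 = 104*(-174) - 56 = -18096 - 56 = -18152)
y + Z = -18152 - 18310 = -36462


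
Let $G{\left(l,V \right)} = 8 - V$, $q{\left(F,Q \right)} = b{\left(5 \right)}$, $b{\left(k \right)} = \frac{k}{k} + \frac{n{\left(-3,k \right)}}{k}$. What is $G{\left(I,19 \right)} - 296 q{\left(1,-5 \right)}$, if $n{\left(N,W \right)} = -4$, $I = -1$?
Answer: $- \frac{351}{5} \approx -70.2$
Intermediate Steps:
$b{\left(k \right)} = 1 - \frac{4}{k}$ ($b{\left(k \right)} = \frac{k}{k} - \frac{4}{k} = 1 - \frac{4}{k}$)
$q{\left(F,Q \right)} = \frac{1}{5}$ ($q{\left(F,Q \right)} = \frac{-4 + 5}{5} = \frac{1}{5} \cdot 1 = \frac{1}{5}$)
$G{\left(I,19 \right)} - 296 q{\left(1,-5 \right)} = \left(8 - 19\right) - \frac{296}{5} = -11 - \frac{296}{5} = - \frac{351}{5}$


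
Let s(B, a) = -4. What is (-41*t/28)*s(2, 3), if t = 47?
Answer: 1927/7 ≈ 275.29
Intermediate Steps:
(-41*t/28)*s(2, 3) = -1927/28*(-4) = 1927/7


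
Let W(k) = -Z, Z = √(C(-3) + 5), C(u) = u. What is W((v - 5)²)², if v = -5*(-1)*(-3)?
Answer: 2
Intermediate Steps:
v = -15 (v = 5*(-3) = -15)
Z = √2 (Z = √(-3 + 5) = √2 ≈ 1.4142)
W(k) = -√2
W((v - 5)²)² = (-√2)² = 2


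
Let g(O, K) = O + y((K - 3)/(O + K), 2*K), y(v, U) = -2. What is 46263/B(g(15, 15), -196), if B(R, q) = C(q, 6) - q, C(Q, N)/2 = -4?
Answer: 46263/188 ≈ 246.08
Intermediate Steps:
C(Q, N) = -8 (C(Q, N) = 2*(-4) = -8)
g(O, K) = -2 + O (g(O, K) = O - 2 = -2 + O)
B(R, q) = -8 - q
46263/B(g(15, 15), -196) = 46263/(-8 - 1*(-196)) = 46263/(-8 + 196) = 46263/188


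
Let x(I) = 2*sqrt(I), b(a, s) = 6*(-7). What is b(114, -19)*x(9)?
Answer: -252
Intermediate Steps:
b(a, s) = -42
b(114, -19)*x(9) = -84*sqrt(9) = -84*3 = -42*6 = -252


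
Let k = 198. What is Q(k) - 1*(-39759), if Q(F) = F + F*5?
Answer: 40947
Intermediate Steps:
Q(F) = 6*F (Q(F) = F + 5*F = 6*F)
Q(k) - 1*(-39759) = 6*198 - 1*(-39759) = 1188 + 39759 = 40947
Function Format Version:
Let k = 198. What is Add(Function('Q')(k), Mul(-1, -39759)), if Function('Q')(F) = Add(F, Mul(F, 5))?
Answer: 40947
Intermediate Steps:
Function('Q')(F) = Mul(6, F) (Function('Q')(F) = Add(F, Mul(5, F)) = Mul(6, F))
Add(Function('Q')(k), Mul(-1, -39759)) = Add(Mul(6, 198), Mul(-1, -39759)) = Add(1188, 39759) = 40947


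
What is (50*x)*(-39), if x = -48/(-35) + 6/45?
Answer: -20540/7 ≈ -2934.3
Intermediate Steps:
x = 158/105 (x = -48*(-1/35) + 6*(1/45) = 48/35 + 2/15 = 158/105 ≈ 1.5048)
(50*x)*(-39) = (50*(158/105))*(-39) = (1580/21)*(-39) = -20540/7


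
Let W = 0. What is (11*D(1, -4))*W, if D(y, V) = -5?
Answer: 0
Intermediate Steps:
(11*D(1, -4))*W = (11*(-5))*0 = -55*0 = 0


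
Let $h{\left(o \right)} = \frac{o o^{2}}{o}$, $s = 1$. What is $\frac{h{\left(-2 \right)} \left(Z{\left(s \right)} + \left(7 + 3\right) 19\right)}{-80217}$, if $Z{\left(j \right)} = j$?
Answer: $- \frac{764}{80217} \approx -0.0095242$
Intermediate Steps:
$h{\left(o \right)} = o^{2}$ ($h{\left(o \right)} = \frac{o^{3}}{o} = o^{2}$)
$\frac{h{\left(-2 \right)} \left(Z{\left(s \right)} + \left(7 + 3\right) 19\right)}{-80217} = \frac{\left(-2\right)^{2} \left(1 + \left(7 + 3\right) 19\right)}{-80217} = 4 \left(1 + 10 \cdot 19\right) \left(- \frac{1}{80217}\right) = 4 \left(1 + 190\right) \left(- \frac{1}{80217}\right) = 4 \cdot 191 \left(- \frac{1}{80217}\right) = 764 \left(- \frac{1}{80217}\right) = - \frac{764}{80217}$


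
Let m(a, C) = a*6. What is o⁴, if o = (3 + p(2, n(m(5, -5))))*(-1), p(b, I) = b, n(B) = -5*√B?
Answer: 625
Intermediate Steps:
m(a, C) = 6*a
o = -5 (o = (3 + 2)*(-1) = 5*(-1) = -5)
o⁴ = (-5)⁴ = 625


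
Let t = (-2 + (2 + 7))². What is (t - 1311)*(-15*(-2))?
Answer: -37860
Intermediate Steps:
t = 49 (t = (-2 + 9)² = 7² = 49)
(t - 1311)*(-15*(-2)) = (49 - 1311)*(-15*(-2)) = -1262*30 = -37860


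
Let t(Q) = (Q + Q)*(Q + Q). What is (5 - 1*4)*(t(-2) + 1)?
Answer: 17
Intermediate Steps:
t(Q) = 4*Q² (t(Q) = (2*Q)*(2*Q) = 4*Q²)
(5 - 1*4)*(t(-2) + 1) = (5 - 1*4)*(4*(-2)² + 1) = (5 - 4)*(4*4 + 1) = 1*(16 + 1) = 1*17 = 17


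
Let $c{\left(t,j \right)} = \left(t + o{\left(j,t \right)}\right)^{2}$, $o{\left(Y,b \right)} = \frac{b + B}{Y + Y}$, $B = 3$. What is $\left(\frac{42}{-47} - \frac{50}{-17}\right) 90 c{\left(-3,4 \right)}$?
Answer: $\frac{1325160}{799} \approx 1658.5$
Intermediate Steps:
$o{\left(Y,b \right)} = \frac{3 + b}{2 Y}$ ($o{\left(Y,b \right)} = \frac{b + 3}{Y + Y} = \frac{3 + b}{2 Y}$)
$c{\left(t,j \right)} = \left(t + \frac{3 + t}{2 j}\right)^{2}$
$\left(\frac{42}{-47} - \frac{50}{-17}\right) 90 c{\left(-3,4 \right)} = \left(\frac{42}{-47} - \frac{50}{-17}\right) 90 \frac{\left(3 - 3 + 2 \cdot 4 \left(-3\right)\right)^{2}}{4 \cdot 16} = \left(42 \left(- \frac{1}{47}\right) - - \frac{50}{17}\right) 90 \cdot \frac{1}{4} \cdot \frac{1}{16} \left(3 - 3 - 24\right)^{2} = \left(- \frac{42}{47} + \frac{50}{17}\right) 90 \cdot \frac{1}{4} \cdot \frac{1}{16} \left(-24\right)^{2} = \frac{1636}{799} \cdot 90 \cdot \frac{1}{4} \cdot \frac{1}{16} \cdot 576 = \frac{147240}{799} \cdot 9 = \frac{1325160}{799}$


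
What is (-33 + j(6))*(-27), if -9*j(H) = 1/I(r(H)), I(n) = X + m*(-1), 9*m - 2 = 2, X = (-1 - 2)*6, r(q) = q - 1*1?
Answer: 147879/166 ≈ 890.84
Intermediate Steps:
r(q) = -1 + q (r(q) = q - 1 = -1 + q)
X = -18 (X = -3*6 = -18)
m = 4/9 (m = 2/9 + (⅑)*2 = 2/9 + 2/9 = 4/9 ≈ 0.44444)
I(n) = -166/9 (I(n) = -18 + (4/9)*(-1) = -18 - 4/9 = -166/9)
j(H) = 1/166 (j(H) = -1/(9*(-166/9)) = -⅑*(-9/166) = 1/166)
(-33 + j(6))*(-27) = (-33 + 1/166)*(-27) = -5477/166*(-27) = 147879/166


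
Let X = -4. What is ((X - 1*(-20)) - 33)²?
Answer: 289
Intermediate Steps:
((X - 1*(-20)) - 33)² = ((-4 - 1*(-20)) - 33)² = ((-4 + 20) - 33)² = (16 - 33)² = (-17)² = 289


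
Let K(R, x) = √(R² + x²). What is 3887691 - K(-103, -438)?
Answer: 3887691 - √202453 ≈ 3.8872e+6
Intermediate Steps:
3887691 - K(-103, -438) = 3887691 - √((-103)² + (-438)²) = 3887691 - √(10609 + 191844) = 3887691 - √202453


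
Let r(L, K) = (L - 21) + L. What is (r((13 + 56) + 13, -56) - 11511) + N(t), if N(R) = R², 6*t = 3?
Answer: -45471/4 ≈ -11368.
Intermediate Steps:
t = ½ (t = (⅙)*3 = ½ ≈ 0.50000)
r(L, K) = -21 + 2*L (r(L, K) = (-21 + L) + L = -21 + 2*L)
(r((13 + 56) + 13, -56) - 11511) + N(t) = ((-21 + 2*((13 + 56) + 13)) - 11511) + (½)² = ((-21 + 2*(69 + 13)) - 11511) + ¼ = ((-21 + 2*82) - 11511) + ¼ = ((-21 + 164) - 11511) + ¼ = (143 - 11511) + ¼ = -11368 + ¼ = -45471/4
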